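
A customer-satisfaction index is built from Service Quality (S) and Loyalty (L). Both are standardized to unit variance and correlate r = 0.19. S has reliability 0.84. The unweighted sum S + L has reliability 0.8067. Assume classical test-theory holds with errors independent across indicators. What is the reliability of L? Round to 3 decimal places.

0.700

Var(S+L) = 2 + 2·0.19 = 2.380.
True-score variance = ρ_S + ρ_L + 2·0.19, so 0.8067 = (0.84 + ρ_L + 0.38) / 2.380.
ρ_L = 0.8067·2.380 − 0.84 − 0.38 = 0.700.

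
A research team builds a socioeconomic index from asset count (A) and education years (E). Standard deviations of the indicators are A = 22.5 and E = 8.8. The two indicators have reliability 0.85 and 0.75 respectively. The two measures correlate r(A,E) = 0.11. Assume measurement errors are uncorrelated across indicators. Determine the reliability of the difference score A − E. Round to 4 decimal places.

Var(A−E) = 22.5² + 8.8² − 2·22.5·8.8·0.11 = 583.69 − 43.56 = 540.13.
Because errors are independent across components, Cov(Tᵢ,Tⱼ) = Cov(Xᵢ,Xⱼ); the off-diagonal part of the true-score variance is the same as above.
True-score variance = [22.5²·0.85 + 8.8²·0.75] − 43.56 = 488.393 − 43.56 = 444.833.
Reliability = 444.833 / 540.13 = 0.8236.

0.8236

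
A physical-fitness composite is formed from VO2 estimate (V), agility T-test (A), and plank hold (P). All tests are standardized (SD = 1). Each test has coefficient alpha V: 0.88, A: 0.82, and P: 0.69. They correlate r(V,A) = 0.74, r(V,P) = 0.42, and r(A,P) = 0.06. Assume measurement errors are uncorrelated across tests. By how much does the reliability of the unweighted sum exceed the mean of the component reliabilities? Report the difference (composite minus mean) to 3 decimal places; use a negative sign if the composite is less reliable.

Var(sum) = 3 + 2.44 = 5.44; true-score variance = 2.39 + 2.44 = 4.83; composite reliability = 0.8879.
Mean component reliability = 0.7967.
Difference = 0.8879 − 0.7967 = 0.091.

0.091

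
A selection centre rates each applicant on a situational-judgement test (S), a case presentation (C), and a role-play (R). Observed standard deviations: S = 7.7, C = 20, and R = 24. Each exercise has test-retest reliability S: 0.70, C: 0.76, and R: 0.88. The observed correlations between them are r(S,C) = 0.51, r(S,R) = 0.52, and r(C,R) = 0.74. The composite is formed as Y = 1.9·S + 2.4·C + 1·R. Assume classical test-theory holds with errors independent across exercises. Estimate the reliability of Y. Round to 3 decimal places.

0.883

Var(Y) = 1.9²·7.7² + 2.4²·20² + 24² + 2·[4.56·7.7·20·0.51 + 1.9·7.7·24·0.52 + 2.4·20·24·0.74] = 3094.04 + 2786.41 = 5880.45.
Under uncorrelated errors the observed covariances equal the true-score covariances, so only the own-variance terms attenuate.
True-score variance = [1.9²·7.7²·0.70 + 2.4²·20²·0.76 + 24²·0.88] + 2786.41 = 2407.75 + 2786.41 = 5194.16.
Reliability = 5194.16 / 5880.45 = 0.883.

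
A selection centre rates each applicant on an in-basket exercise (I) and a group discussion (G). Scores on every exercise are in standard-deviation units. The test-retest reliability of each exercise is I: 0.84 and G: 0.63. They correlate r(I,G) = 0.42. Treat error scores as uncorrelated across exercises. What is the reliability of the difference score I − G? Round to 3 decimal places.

Var(I−G) = 1 + 1 − 2·0.42 = 2 − 0.84 = 1.16.
Under uncorrelated errors the observed covariances equal the true-score covariances, so only the own-variance terms attenuate.
True-score variance = [0.84 + 0.63] − 0.84 = 1.47 − 0.84 = 0.63.
Reliability = 0.63 / 1.16 = 0.543.

0.543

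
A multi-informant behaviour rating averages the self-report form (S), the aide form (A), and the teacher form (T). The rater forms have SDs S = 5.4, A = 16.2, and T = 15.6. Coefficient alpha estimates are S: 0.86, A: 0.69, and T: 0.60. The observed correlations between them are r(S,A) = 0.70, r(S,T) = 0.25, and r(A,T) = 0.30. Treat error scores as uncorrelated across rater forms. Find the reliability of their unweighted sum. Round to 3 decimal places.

0.785

Var(S+A+T) = 5.4² + 16.2² + 15.6² + 2·[5.4·16.2·0.70 + 5.4·15.6·0.25 + 16.2·15.6·0.30] = 534.96 + 316.224 = 851.184.
Because errors are independent across components, Cov(Tᵢ,Tⱼ) = Cov(Xᵢ,Xⱼ); the off-diagonal part of the true-score variance is the same as above.
True-score variance = [5.4²·0.86 + 16.2²·0.69 + 15.6²·0.60] + 316.224 = 352.177 + 316.224 = 668.401.
Reliability = 668.401 / 851.184 = 0.785.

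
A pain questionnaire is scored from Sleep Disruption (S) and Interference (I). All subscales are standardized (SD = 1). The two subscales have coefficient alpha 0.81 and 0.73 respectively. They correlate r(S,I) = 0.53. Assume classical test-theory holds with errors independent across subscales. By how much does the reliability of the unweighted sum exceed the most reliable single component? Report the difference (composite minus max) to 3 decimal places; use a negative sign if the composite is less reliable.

Var(sum) = 2 + 1.06 = 3.06; true-score variance = 1.54 + 1.06 = 2.6; composite reliability = 0.8497.
Max component reliability = 0.8100.
Difference = 0.8497 − 0.8100 = 0.040.

0.040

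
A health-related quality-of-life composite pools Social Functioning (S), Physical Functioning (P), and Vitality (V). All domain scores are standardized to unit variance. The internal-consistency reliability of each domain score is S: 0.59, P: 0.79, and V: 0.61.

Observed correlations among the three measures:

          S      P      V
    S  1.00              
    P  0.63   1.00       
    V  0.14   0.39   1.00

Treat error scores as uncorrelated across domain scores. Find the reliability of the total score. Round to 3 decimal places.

Var(S+P+V) = 3 + 2·[0.63 + 0.14 + 0.39] = 3 + 2.32 = 5.32.
Because errors are independent across components, Cov(Tᵢ,Tⱼ) = Cov(Xᵢ,Xⱼ); the off-diagonal part of the true-score variance is the same as above.
True-score variance = [0.59 + 0.79 + 0.61] + 2.32 = 1.99 + 2.32 = 4.31.
Reliability = 4.31 / 5.32 = 0.810.

0.810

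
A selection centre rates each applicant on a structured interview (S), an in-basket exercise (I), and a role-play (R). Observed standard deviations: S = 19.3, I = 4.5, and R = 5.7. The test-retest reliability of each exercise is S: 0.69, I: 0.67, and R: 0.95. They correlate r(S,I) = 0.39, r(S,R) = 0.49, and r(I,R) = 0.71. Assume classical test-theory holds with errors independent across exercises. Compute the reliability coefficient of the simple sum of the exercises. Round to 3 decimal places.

Var(S+I+R) = 19.3² + 4.5² + 5.7² + 2·[19.3·4.5·0.39 + 19.3·5.7·0.49 + 4.5·5.7·0.71] = 425.23 + 211.976 = 637.206.
Under uncorrelated errors the observed covariances equal the true-score covariances, so only the own-variance terms attenuate.
True-score variance = [19.3²·0.69 + 4.5²·0.67 + 5.7²·0.95] + 211.976 = 301.451 + 211.976 = 513.427.
Reliability = 513.427 / 637.206 = 0.806.

0.806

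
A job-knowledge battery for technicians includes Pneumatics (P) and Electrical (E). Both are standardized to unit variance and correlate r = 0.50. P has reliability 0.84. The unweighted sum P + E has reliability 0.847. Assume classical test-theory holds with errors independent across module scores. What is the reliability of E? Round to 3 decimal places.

Var(P+E) = 2 + 2·0.50 = 3.000.
True-score variance = ρ_P + ρ_E + 2·0.50, so 0.847 = (0.84 + ρ_E + 1.00) / 3.000.
ρ_E = 0.847·3.000 − 0.84 − 1.00 = 0.701.

0.701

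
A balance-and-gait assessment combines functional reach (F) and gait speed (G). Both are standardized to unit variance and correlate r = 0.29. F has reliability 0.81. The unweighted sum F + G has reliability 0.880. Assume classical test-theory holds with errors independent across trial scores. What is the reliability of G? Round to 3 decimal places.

Var(F+G) = 2 + 2·0.29 = 2.580.
True-score variance = ρ_F + ρ_G + 2·0.29, so 0.880 = (0.81 + ρ_G + 0.58) / 2.580.
ρ_G = 0.880·2.580 − 0.81 − 0.58 = 0.880.

0.880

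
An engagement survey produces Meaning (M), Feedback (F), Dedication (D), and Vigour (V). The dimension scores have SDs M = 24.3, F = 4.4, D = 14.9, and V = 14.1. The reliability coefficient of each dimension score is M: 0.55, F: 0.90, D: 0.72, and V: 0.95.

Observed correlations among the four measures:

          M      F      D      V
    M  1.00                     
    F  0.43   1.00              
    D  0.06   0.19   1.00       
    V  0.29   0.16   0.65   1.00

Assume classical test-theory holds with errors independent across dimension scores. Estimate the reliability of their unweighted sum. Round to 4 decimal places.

0.7981

Var(M+F+D+V) = 24.3² + 4.4² + 14.9² + 14.1² + 2·[24.3·4.4·0.43 + 24.3·14.9·0.06 + 24.3·14.1·0.29 + 4.4·14.9·0.19 + 4.4·14.1·0.16 + 14.9·14.1·0.65] = 1030.67 + 652.008 = 1682.68.
With uncorrelated errors the cross-covariances are all true-score covariance, so they carry over unchanged; only the diagonal terms shrink to ρᵢσᵢ².
True-score variance = [24.3²·0.55 + 4.4²·0.90 + 14.9²·0.72 + 14.1²·0.95] + 652.008 = 690.91 + 652.008 = 1342.92.
Reliability = 1342.92 / 1682.68 = 0.7981.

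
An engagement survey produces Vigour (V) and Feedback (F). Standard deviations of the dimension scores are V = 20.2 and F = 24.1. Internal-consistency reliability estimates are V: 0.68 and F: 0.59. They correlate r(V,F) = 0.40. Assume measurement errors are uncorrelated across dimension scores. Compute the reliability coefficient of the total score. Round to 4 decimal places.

0.7325

Var(V+F) = 20.2² + 24.1² + 2·[20.2·24.1·0.40] = 988.85 + 389.456 = 1378.31.
Because errors are independent across components, Cov(Tᵢ,Tⱼ) = Cov(Xᵢ,Xⱼ); the off-diagonal part of the true-score variance is the same as above.
True-score variance = [20.2²·0.68 + 24.1²·0.59] + 389.456 = 620.145 + 389.456 = 1009.6.
Reliability = 1009.6 / 1378.31 = 0.7325.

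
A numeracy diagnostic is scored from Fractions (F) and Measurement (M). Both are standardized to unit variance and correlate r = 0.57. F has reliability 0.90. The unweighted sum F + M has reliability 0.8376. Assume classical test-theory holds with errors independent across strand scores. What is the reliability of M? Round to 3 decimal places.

0.590

Var(F+M) = 2 + 2·0.57 = 3.140.
True-score variance = ρ_F + ρ_M + 2·0.57, so 0.8376 = (0.90 + ρ_M + 1.14) / 3.140.
ρ_M = 0.8376·3.140 − 0.90 − 1.14 = 0.590.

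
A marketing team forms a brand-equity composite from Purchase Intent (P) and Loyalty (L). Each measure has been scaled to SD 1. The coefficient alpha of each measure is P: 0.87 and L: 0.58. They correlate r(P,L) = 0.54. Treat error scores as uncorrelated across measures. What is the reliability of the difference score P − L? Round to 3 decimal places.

Var(P−L) = 1 + 1 − 2·0.54 = 2 − 1.08 = 0.92.
With uncorrelated errors the cross-covariances are all true-score covariance, so they carry over unchanged; only the diagonal terms shrink to ρᵢσᵢ².
True-score variance = [0.87 + 0.58] − 1.08 = 1.45 − 1.08 = 0.37.
Reliability = 0.37 / 0.92 = 0.402.

0.402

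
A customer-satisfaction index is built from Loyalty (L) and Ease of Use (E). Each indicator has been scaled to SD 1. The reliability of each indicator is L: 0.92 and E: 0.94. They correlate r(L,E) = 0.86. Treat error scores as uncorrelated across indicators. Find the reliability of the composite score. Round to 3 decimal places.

Var(L+E) = 2 + 2·[0.86] = 2 + 1.72 = 3.72.
Under uncorrelated errors the observed covariances equal the true-score covariances, so only the own-variance terms attenuate.
True-score variance = [0.92 + 0.94] + 1.72 = 1.86 + 1.72 = 3.58.
Reliability = 3.58 / 3.72 = 0.962.

0.962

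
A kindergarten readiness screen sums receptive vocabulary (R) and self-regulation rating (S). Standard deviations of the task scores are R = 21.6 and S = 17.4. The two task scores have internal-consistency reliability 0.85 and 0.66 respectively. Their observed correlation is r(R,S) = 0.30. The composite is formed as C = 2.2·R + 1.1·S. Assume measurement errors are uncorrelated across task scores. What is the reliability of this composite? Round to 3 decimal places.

Var(C) = 2.2²·21.6² + 1.1²·17.4² + 2·[2.42·21.6·17.4·0.30] = 2624.49 + 545.72 = 3170.21.
Under uncorrelated errors the observed covariances equal the true-score covariances, so only the own-variance terms attenuate.
True-score variance = [2.2²·21.6²·0.85 + 1.1²·17.4²·0.66] + 545.72 = 2161.21 + 545.72 = 2706.93.
Reliability = 2706.93 / 3170.21 = 0.854.

0.854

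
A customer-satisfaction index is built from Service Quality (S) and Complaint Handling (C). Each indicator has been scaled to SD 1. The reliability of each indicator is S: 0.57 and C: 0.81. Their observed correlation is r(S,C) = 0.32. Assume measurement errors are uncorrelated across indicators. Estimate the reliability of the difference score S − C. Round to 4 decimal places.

Var(S−C) = 1 + 1 − 2·0.32 = 2 − 0.64 = 1.36.
With uncorrelated errors the cross-covariances are all true-score covariance, so they carry over unchanged; only the diagonal terms shrink to ρᵢσᵢ².
True-score variance = [0.57 + 0.81] − 0.64 = 1.38 − 0.64 = 0.74.
Reliability = 0.74 / 1.36 = 0.5441.

0.5441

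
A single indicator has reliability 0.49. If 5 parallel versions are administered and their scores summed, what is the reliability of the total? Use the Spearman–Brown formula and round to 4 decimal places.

0.8277

ρ_k = kρ / (1 + (k−1)ρ) = 5·0.49 / (1 + 4·0.49) = 2.450 / 2.960 = 0.8277.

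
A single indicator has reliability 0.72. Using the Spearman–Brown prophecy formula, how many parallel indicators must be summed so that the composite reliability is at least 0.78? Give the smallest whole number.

2

k ≥ ρ*(1−ρ₁)/(ρ₁(1−ρ*)) = 0.78·0.28 / (0.72·0.22) = 1.379.
Smallest integer k = 2.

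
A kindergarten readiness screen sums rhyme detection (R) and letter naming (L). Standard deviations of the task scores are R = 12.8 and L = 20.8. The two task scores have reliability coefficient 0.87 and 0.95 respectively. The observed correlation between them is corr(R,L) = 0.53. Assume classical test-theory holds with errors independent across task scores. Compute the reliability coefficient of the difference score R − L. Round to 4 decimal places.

0.8634

Var(R−L) = 12.8² + 20.8² − 2·12.8·20.8·0.53 = 596.48 − 282.214 = 314.266.
Under uncorrelated errors the observed covariances equal the true-score covariances, so only the own-variance terms attenuate.
True-score variance = [12.8²·0.87 + 20.8²·0.95] − 282.214 = 553.549 − 282.214 = 271.334.
Reliability = 271.334 / 314.266 = 0.8634.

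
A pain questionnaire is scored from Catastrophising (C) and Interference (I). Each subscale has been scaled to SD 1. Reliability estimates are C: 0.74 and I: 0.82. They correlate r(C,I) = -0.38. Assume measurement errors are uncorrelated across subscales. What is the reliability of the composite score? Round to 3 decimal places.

0.645

Var(C+I) = 2 + 2·[(-0.38)] = 2 − 0.76 = 1.24.
Under uncorrelated errors the observed covariances equal the true-score covariances, so only the own-variance terms attenuate.
True-score variance = [0.74 + 0.82] − 0.76 = 1.56 − 0.76 = 0.8.
Reliability = 0.8 / 1.24 = 0.645.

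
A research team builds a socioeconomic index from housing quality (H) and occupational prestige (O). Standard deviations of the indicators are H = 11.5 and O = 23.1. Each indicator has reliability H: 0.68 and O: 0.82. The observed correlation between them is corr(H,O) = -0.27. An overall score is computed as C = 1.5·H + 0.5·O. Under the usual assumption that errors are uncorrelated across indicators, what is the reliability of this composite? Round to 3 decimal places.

0.631

Var(C) = 1.5²·11.5² + 0.5²·23.1² + 2·[0.75·11.5·23.1·(-0.27)] = 430.965 − 107.588 = 323.377.
Because errors are independent across components, Cov(Tᵢ,Tⱼ) = Cov(Xᵢ,Xⱼ); the off-diagonal part of the true-score variance is the same as above.
True-score variance = [1.5²·11.5²·0.68 + 0.5²·23.1²·0.82] − 107.588 = 311.733 − 107.588 = 204.144.
Reliability = 204.144 / 323.377 = 0.631.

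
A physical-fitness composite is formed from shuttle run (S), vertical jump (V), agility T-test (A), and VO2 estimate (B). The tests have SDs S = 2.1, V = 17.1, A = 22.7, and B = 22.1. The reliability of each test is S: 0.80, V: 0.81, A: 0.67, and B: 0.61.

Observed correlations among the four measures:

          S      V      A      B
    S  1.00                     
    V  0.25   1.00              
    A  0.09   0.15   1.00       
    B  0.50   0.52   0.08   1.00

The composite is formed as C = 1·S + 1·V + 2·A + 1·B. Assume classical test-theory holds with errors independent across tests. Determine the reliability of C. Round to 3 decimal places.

Var(C) = 2.1² + 17.1² + 2²·22.7² + 22.1² + 2·[2.1·17.1·0.25 + 2·2.1·22.7·0.09 + 2.1·22.1·0.50 + 2·17.1·22.7·0.15 + 17.1·22.1·0.52 + 2·22.7·22.1·0.08] = 2846.39 + 867.989 = 3714.38.
Because errors are independent across components, Cov(Tᵢ,Tⱼ) = Cov(Xᵢ,Xⱼ); the off-diagonal part of the true-score variance is the same as above.
True-score variance = [2.1²·0.80 + 17.1²·0.81 + 2²·22.7²·0.67 + 22.1²·0.61] + 867.989 = 1919.29 + 867.989 = 2787.28.
Reliability = 2787.28 / 3714.38 = 0.750.

0.750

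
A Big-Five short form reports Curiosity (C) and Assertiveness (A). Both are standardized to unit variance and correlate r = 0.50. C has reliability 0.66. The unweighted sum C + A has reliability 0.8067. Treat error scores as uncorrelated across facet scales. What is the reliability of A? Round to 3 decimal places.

Var(C+A) = 2 + 2·0.50 = 3.000.
True-score variance = ρ_C + ρ_A + 2·0.50, so 0.8067 = (0.66 + ρ_A + 1.00) / 3.000.
ρ_A = 0.8067·3.000 − 0.66 − 1.00 = 0.760.

0.760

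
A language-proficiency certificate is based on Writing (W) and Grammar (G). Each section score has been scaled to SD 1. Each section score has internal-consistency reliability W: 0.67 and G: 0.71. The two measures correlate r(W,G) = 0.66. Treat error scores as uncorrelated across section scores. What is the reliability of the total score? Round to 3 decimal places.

Var(W+G) = 2 + 2·[0.66] = 2 + 1.32 = 3.32.
Under uncorrelated errors the observed covariances equal the true-score covariances, so only the own-variance terms attenuate.
True-score variance = [0.67 + 0.71] + 1.32 = 1.38 + 1.32 = 2.7.
Reliability = 2.7 / 3.32 = 0.813.

0.813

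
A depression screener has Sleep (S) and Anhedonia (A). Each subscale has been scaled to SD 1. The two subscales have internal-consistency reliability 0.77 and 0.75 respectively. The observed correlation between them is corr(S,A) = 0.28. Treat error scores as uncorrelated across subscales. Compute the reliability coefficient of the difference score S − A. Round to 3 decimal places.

0.667

Var(S−A) = 1 + 1 − 2·0.28 = 2 − 0.56 = 1.44.
Under uncorrelated errors the observed covariances equal the true-score covariances, so only the own-variance terms attenuate.
True-score variance = [0.77 + 0.75] − 0.56 = 1.52 − 0.56 = 0.96.
Reliability = 0.96 / 1.44 = 0.667.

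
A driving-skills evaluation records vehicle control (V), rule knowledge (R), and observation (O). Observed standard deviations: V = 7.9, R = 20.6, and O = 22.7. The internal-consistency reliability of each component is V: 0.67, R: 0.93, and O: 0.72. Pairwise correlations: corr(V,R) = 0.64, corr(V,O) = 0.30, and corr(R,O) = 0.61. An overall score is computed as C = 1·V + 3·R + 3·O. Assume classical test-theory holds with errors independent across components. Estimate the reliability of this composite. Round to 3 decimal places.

0.891

Var(C) = 7.9² + 3²·20.6² + 3²·22.7² + 2·[3·7.9·20.6·0.64 + 3·7.9·22.7·0.30 + 9·20.6·22.7·0.61] = 8519.26 + 6082.18 = 14601.4.
Under uncorrelated errors the observed covariances equal the true-score covariances, so only the own-variance terms attenuate.
True-score variance = [7.9²·0.67 + 3²·20.6²·0.93 + 3²·22.7²·0.72] + 6082.18 = 6932.79 + 6082.18 = 13015.
Reliability = 13015 / 14601.4 = 0.891.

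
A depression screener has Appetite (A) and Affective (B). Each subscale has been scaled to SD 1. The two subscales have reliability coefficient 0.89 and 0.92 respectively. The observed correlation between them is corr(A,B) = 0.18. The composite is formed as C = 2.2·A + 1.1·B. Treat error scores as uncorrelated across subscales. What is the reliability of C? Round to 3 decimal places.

Var(C) = 2.2² + 1.1² + 2·[2.42·0.18] = 6.05 + 0.8712 = 6.9212.
Under uncorrelated errors the observed covariances equal the true-score covariances, so only the own-variance terms attenuate.
True-score variance = [2.2²·0.89 + 1.1²·0.92] + 0.8712 = 5.4208 + 0.8712 = 6.292.
Reliability = 6.292 / 6.9212 = 0.909.

0.909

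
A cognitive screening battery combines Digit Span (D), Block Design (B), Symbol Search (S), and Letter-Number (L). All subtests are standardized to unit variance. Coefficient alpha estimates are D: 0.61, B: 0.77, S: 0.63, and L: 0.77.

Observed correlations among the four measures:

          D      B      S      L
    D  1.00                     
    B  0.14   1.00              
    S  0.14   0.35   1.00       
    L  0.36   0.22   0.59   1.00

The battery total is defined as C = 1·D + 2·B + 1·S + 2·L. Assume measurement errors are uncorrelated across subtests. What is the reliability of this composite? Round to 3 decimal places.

0.854

Var(C) = 1 + 2² + 1 + 2² + 2·[2·0.14 + 0.14 + 2·0.36 + 2·0.35 + 4·0.22 + 2·0.59] = 10 + 7.8 = 17.8.
With uncorrelated errors the cross-covariances are all true-score covariance, so they carry over unchanged; only the diagonal terms shrink to ρᵢσᵢ².
True-score variance = [0.61 + 2²·0.77 + 0.63 + 2²·0.77] + 7.8 = 7.4 + 7.8 = 15.2.
Reliability = 15.2 / 17.8 = 0.854.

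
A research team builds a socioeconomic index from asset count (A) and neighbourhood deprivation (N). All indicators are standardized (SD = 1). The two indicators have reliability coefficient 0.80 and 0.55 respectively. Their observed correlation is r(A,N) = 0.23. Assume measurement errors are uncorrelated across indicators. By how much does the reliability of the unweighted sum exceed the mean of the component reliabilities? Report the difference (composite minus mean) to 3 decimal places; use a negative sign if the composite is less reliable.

Var(sum) = 2 + 0.46 = 2.46; true-score variance = 1.35 + 0.46 = 1.81; composite reliability = 0.7358.
Mean component reliability = 0.6750.
Difference = 0.7358 − 0.6750 = 0.061.

0.061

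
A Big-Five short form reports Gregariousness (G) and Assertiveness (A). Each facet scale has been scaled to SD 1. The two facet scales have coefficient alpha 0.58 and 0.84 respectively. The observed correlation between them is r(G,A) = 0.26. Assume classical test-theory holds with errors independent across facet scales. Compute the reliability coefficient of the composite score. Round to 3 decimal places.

Var(G+A) = 2 + 2·[0.26] = 2 + 0.52 = 2.52.
Under uncorrelated errors the observed covariances equal the true-score covariances, so only the own-variance terms attenuate.
True-score variance = [0.58 + 0.84] + 0.52 = 1.42 + 0.52 = 1.94.
Reliability = 1.94 / 2.52 = 0.770.

0.770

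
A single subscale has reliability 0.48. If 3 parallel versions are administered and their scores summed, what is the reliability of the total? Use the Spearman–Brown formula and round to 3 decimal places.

0.735

ρ_k = kρ / (1 + (k−1)ρ) = 3·0.48 / (1 + 2·0.48) = 1.440 / 1.960 = 0.735.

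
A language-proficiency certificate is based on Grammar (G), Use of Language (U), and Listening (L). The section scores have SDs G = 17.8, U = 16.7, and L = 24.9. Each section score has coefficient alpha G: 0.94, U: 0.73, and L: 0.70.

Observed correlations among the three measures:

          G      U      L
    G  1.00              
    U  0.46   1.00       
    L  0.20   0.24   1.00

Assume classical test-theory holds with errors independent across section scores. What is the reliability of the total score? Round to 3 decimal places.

0.850

Var(G+U+L) = 17.8² + 16.7² + 24.9² + 2·[17.8·16.7·0.46 + 17.8·24.9·0.20 + 16.7·24.9·0.24] = 1215.74 + 650.366 = 1866.11.
Under uncorrelated errors the observed covariances equal the true-score covariances, so only the own-variance terms attenuate.
True-score variance = [17.8²·0.94 + 16.7²·0.73 + 24.9²·0.70] + 650.366 = 935.426 + 650.366 = 1585.79.
Reliability = 1585.79 / 1866.11 = 0.850.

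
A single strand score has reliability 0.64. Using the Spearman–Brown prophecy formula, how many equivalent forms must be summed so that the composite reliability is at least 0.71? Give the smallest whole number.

k ≥ ρ*(1−ρ₁)/(ρ₁(1−ρ*)) = 0.71·0.36 / (0.64·0.29) = 1.377.
Smallest integer k = 2.

2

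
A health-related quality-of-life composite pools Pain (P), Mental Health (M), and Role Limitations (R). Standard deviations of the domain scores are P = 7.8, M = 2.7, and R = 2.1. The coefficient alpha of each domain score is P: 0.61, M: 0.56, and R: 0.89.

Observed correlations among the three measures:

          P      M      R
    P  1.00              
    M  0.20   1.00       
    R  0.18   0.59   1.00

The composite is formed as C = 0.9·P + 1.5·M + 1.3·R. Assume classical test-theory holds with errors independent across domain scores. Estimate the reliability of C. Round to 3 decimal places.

0.739

Var(C) = 0.9²·7.8² + 1.5²·2.7² + 1.3²·2.1² + 2·[1.35·7.8·2.7·0.20 + 1.17·7.8·2.1·0.18 + 1.95·2.7·2.1·0.59] = 73.1358 + 31.3183 = 104.454.
Because errors are independent across components, Cov(Tᵢ,Tⱼ) = Cov(Xᵢ,Xⱼ); the off-diagonal part of the true-score variance is the same as above.
True-score variance = [0.9²·7.8²·0.61 + 1.5²·2.7²·0.56 + 1.3²·2.1²·0.89] + 31.3183 = 45.8795 + 31.3183 = 77.1979.
Reliability = 77.1979 / 104.454 = 0.739.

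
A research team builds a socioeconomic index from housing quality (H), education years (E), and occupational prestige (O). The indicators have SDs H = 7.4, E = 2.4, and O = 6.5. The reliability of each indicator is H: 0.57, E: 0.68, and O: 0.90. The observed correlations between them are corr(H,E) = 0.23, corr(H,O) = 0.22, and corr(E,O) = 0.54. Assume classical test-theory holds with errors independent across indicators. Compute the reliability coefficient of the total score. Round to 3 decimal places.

Var(H+E+O) = 7.4² + 2.4² + 6.5² + 2·[7.4·2.4·0.23 + 7.4·6.5·0.22 + 2.4·6.5·0.54] = 102.77 + 46.1816 = 148.952.
With uncorrelated errors the cross-covariances are all true-score covariance, so they carry over unchanged; only the diagonal terms shrink to ρᵢσᵢ².
True-score variance = [7.4²·0.57 + 2.4²·0.68 + 6.5²·0.90] + 46.1816 = 73.155 + 46.1816 = 119.337.
Reliability = 119.337 / 148.952 = 0.801.

0.801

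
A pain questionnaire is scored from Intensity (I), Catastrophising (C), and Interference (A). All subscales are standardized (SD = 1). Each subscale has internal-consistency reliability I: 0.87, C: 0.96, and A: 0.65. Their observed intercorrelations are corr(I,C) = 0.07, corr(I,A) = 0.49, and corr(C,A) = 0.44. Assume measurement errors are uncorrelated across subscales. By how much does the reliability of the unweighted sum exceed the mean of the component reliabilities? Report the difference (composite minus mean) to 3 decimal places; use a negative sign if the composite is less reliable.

Var(sum) = 3 + 2 = 5; true-score variance = 2.48 + 2 = 4.48; composite reliability = 0.8960.
Mean component reliability = 0.8267.
Difference = 0.8960 − 0.8267 = 0.069.

0.069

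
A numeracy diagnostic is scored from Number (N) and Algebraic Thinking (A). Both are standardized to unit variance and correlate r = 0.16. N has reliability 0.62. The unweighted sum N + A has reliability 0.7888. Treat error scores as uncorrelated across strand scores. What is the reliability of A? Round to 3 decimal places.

0.890

Var(N+A) = 2 + 2·0.16 = 2.320.
True-score variance = ρ_N + ρ_A + 2·0.16, so 0.7888 = (0.62 + ρ_A + 0.32) / 2.320.
ρ_A = 0.7888·2.320 − 0.62 − 0.32 = 0.890.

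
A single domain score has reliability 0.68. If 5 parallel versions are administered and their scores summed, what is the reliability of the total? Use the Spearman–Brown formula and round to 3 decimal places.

ρ_k = kρ / (1 + (k−1)ρ) = 5·0.68 / (1 + 4·0.68) = 3.400 / 3.720 = 0.914.

0.914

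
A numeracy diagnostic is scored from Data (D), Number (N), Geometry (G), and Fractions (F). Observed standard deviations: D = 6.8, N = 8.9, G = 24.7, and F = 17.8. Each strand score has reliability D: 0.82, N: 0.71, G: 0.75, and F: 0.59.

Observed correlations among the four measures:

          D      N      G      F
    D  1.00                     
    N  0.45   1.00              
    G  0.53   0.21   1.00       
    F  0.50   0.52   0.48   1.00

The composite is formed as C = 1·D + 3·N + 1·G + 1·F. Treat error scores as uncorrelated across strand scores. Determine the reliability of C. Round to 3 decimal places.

0.851

Var(C) = 6.8² + 3²·8.9² + 24.7² + 17.8² + 2·[3·6.8·8.9·0.45 + 6.8·24.7·0.53 + 6.8·17.8·0.50 + 3·8.9·24.7·0.21 + 3·8.9·17.8·0.52 + 24.7·17.8·0.48] = 1686.06 + 1655.81 = 3341.87.
Because errors are independent across components, Cov(Tᵢ,Tⱼ) = Cov(Xᵢ,Xⱼ); the off-diagonal part of the true-score variance is the same as above.
True-score variance = [6.8²·0.82 + 3²·8.9²·0.71 + 24.7²·0.75 + 17.8²·0.59] + 1655.81 = 1188.57 + 1655.81 = 2844.38.
Reliability = 2844.38 / 3341.87 = 0.851.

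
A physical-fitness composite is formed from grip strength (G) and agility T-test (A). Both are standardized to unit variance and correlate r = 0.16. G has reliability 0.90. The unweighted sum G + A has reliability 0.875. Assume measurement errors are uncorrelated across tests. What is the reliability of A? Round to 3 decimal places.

Var(G+A) = 2 + 2·0.16 = 2.320.
True-score variance = ρ_G + ρ_A + 2·0.16, so 0.875 = (0.90 + ρ_A + 0.32) / 2.320.
ρ_A = 0.875·2.320 − 0.90 − 0.32 = 0.810.

0.810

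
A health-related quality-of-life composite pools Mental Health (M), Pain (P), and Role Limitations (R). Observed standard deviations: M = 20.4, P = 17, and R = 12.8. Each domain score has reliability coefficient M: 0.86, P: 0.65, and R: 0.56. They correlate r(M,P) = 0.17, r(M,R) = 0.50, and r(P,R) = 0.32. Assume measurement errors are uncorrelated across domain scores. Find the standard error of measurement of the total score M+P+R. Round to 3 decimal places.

15.215

Var(total) = 869 + 518.296 = 1387.3.
True-score variance = 637.498 + 518.296 = 1155.79, so reliability = 0.8331.
Error variance = 1387.3 − 1155.79 = 231.502; SEM = √231.502 = 15.215.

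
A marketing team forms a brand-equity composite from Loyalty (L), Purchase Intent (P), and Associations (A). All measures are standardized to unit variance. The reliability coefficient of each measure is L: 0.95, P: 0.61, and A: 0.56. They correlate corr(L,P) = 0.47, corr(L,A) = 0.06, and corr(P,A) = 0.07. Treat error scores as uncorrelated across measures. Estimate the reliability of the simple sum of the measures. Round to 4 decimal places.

Var(L+P+A) = 3 + 2·[0.47 + 0.06 + 0.07] = 3 + 1.2 = 4.2.
Under uncorrelated errors the observed covariances equal the true-score covariances, so only the own-variance terms attenuate.
True-score variance = [0.95 + 0.61 + 0.56] + 1.2 = 2.12 + 1.2 = 3.32.
Reliability = 3.32 / 4.2 = 0.7905.

0.7905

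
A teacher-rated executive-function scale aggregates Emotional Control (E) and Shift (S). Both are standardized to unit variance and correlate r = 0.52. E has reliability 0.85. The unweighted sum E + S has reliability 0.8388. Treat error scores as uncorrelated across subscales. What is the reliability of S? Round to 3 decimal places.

Var(E+S) = 2 + 2·0.52 = 3.040.
True-score variance = ρ_E + ρ_S + 2·0.52, so 0.8388 = (0.85 + ρ_S + 1.04) / 3.040.
ρ_S = 0.8388·3.040 − 0.85 − 1.04 = 0.660.

0.660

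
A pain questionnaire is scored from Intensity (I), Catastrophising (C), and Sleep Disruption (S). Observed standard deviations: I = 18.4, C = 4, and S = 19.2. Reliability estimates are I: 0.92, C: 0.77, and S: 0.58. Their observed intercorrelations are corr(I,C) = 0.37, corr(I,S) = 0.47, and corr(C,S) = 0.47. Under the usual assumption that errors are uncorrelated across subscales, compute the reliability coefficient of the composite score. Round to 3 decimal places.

Var(I+C+S) = 18.4² + 4² + 19.2² + 2·[18.4·4·0.37 + 18.4·19.2·0.47 + 4·19.2·0.47] = 723.2 + 458.739 = 1181.94.
With uncorrelated errors the cross-covariances are all true-score covariance, so they carry over unchanged; only the diagonal terms shrink to ρᵢσᵢ².
True-score variance = [18.4²·0.92 + 4²·0.77 + 19.2²·0.58] + 458.739 = 537.606 + 458.739 = 996.346.
Reliability = 996.346 / 1181.94 = 0.843.

0.843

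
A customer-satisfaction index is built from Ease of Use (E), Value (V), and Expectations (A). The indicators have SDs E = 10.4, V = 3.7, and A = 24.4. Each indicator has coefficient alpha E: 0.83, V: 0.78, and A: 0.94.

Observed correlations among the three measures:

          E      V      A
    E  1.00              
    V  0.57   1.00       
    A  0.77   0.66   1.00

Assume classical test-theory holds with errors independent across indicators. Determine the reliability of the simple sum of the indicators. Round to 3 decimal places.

0.955

Var(E+V+A) = 10.4² + 3.7² + 24.4² + 2·[10.4·3.7·0.57 + 10.4·24.4·0.77 + 3.7·24.4·0.66] = 717.21 + 553.827 = 1271.04.
Because errors are independent across components, Cov(Tᵢ,Tⱼ) = Cov(Xᵢ,Xⱼ); the off-diagonal part of the true-score variance is the same as above.
True-score variance = [10.4²·0.83 + 3.7²·0.78 + 24.4²·0.94] + 553.827 = 660.089 + 553.827 = 1213.92.
Reliability = 1213.92 / 1271.04 = 0.955.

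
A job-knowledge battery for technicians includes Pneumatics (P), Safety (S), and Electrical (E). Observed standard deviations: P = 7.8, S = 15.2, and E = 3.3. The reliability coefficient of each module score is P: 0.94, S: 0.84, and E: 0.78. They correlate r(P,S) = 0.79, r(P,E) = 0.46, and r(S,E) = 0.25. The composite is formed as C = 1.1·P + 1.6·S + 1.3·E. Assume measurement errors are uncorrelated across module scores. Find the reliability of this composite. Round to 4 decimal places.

0.9062

Var(C) = 1.1²·7.8² + 1.6²·15.2² + 1.3²·3.3² + 2·[1.76·7.8·15.2·0.79 + 1.43·7.8·3.3·0.46 + 2.08·15.2·3.3·0.25] = 683.483 + 415.722 = 1099.2.
Under uncorrelated errors the observed covariances equal the true-score covariances, so only the own-variance terms attenuate.
True-score variance = [1.1²·7.8²·0.94 + 1.6²·15.2²·0.84 + 1.3²·3.3²·0.78] + 415.722 = 580.383 + 415.722 = 996.105.
Reliability = 996.105 / 1099.2 = 0.9062.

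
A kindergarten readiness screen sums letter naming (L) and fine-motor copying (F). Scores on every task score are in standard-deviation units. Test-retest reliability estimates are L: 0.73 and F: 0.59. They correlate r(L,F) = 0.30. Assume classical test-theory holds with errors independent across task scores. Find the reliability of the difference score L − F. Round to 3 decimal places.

Var(L−F) = 1 + 1 − 2·0.30 = 2 − 0.6 = 1.4.
With uncorrelated errors the cross-covariances are all true-score covariance, so they carry over unchanged; only the diagonal terms shrink to ρᵢσᵢ².
True-score variance = [0.73 + 0.59] − 0.6 = 1.32 − 0.6 = 0.72.
Reliability = 0.72 / 1.4 = 0.514.

0.514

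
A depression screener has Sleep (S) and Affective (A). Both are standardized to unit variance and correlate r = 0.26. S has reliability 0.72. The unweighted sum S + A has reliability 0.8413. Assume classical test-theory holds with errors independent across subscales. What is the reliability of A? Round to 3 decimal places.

0.880

Var(S+A) = 2 + 2·0.26 = 2.520.
True-score variance = ρ_S + ρ_A + 2·0.26, so 0.8413 = (0.72 + ρ_A + 0.52) / 2.520.
ρ_A = 0.8413·2.520 − 0.72 − 0.52 = 0.880.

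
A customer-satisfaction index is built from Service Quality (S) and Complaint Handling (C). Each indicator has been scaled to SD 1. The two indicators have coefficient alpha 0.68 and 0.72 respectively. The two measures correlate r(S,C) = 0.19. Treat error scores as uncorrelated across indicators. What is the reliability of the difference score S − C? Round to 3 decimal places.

Var(S−C) = 1 + 1 − 2·0.19 = 2 − 0.38 = 1.62.
Because errors are independent across components, Cov(Tᵢ,Tⱼ) = Cov(Xᵢ,Xⱼ); the off-diagonal part of the true-score variance is the same as above.
True-score variance = [0.68 + 0.72] − 0.38 = 1.4 − 0.38 = 1.02.
Reliability = 1.02 / 1.62 = 0.630.

0.630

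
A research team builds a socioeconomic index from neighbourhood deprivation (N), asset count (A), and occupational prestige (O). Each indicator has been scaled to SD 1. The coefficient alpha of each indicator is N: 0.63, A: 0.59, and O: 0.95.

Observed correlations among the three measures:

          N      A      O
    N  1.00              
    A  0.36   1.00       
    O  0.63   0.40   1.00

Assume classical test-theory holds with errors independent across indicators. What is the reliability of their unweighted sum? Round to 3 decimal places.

0.856

Var(N+A+O) = 3 + 2·[0.36 + 0.63 + 0.40] = 3 + 2.78 = 5.78.
Under uncorrelated errors the observed covariances equal the true-score covariances, so only the own-variance terms attenuate.
True-score variance = [0.63 + 0.59 + 0.95] + 2.78 = 2.17 + 2.78 = 4.95.
Reliability = 4.95 / 5.78 = 0.856.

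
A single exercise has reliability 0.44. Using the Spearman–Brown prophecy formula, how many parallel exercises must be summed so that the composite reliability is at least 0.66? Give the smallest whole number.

k ≥ ρ*(1−ρ₁)/(ρ₁(1−ρ*)) = 0.66·0.56 / (0.44·0.34) = 2.471.
Smallest integer k = 3.

3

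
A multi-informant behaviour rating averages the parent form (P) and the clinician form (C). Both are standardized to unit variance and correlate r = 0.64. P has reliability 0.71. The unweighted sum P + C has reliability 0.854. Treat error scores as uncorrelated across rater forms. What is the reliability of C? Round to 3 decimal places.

Var(P+C) = 2 + 2·0.64 = 3.280.
True-score variance = ρ_P + ρ_C + 2·0.64, so 0.854 = (0.71 + ρ_C + 1.28) / 3.280.
ρ_C = 0.854·3.280 − 0.71 − 1.28 = 0.811.

0.811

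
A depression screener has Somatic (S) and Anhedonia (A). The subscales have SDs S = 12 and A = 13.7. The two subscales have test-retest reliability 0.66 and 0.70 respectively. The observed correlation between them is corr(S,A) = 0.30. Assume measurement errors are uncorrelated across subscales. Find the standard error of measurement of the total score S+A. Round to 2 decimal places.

Var(total) = 331.69 + 98.64 = 430.33.
True-score variance = 226.423 + 98.64 = 325.063, so reliability = 0.7554.
Error variance = 430.33 − 325.063 = 105.267; SEM = √105.267 = 10.26.

10.26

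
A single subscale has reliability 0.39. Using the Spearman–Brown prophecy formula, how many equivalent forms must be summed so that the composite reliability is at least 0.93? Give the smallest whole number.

21

k ≥ ρ*(1−ρ₁)/(ρ₁(1−ρ*)) = 0.93·0.61 / (0.39·0.07) = 20.780.
Smallest integer k = 21.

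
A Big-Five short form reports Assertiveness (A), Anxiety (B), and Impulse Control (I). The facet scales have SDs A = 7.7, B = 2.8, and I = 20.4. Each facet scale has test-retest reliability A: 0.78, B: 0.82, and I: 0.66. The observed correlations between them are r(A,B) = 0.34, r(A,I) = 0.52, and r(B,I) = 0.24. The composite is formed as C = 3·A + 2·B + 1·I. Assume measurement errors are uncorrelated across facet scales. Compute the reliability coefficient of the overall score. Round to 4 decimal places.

Var(C) = 3²·7.7² + 2²·2.8² + 20.4² + 2·[6·7.7·2.8·0.34 + 3·7.7·20.4·0.52 + 2·2.8·20.4·0.24] = 981.13 + 632.89 = 1614.02.
Under uncorrelated errors the observed covariances equal the true-score covariances, so only the own-variance terms attenuate.
True-score variance = [3²·7.7²·0.78 + 2²·2.8²·0.82 + 20.4²·0.66] + 632.89 = 716.597 + 632.89 = 1349.49.
Reliability = 1349.49 / 1614.02 = 0.8361.

0.8361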